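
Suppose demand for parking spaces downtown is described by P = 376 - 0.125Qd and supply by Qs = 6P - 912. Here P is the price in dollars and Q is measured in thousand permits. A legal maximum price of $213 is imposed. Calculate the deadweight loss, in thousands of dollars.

23567.25

Rearranging demand gives Qd = 3008 - 8P. Setting quantity demanded equal to quantity supplied, 3008 - 8P = 6P - 912, gives P* = 280 and Q* = 768.
Since 213 < 280, the ceiling is binding.
At P = 213: Qd = 3008 - 8·213 = 1304 and Qs = 6·213 - 912 = 366.
Quantity traded falls to 366. At Q = 366 the demand price is (3008 - 366)/8 = 330.25 and the supply price is (912 + 366)/6 = 213.
Deadweight loss = ½ · (330.25 - 213) · (768 - 366) = ½ · 117.25 · 402 = 23567.25.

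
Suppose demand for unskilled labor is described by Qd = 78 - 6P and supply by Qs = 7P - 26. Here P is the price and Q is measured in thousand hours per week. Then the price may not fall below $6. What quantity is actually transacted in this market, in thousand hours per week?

30

Setting quantity demanded equal to quantity supplied, 78 - 6P = 7P - 26, gives P* = 8 and Q* = 30.
The floor of 6 is below the equilibrium price 8, so it is not binding; the market clears at P* = 8, Q* = 30.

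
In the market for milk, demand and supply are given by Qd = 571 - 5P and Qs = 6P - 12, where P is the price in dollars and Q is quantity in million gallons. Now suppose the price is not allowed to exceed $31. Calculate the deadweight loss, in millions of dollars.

Setting quantity demanded equal to quantity supplied, 571 - 5P = 6P - 12, gives P* = 53 and Q* = 306.
The ceiling of 31 is below the equilibrium price 53, so it binds.
At P = 31: Qd = 571 - 5·31 = 416 and Qs = 6·31 - 12 = 174.
Quantity traded falls to 174. At Q = 174 the demand price is (571 - 174)/5 = 79.4 and the supply price is (12 + 174)/6 = 31.
Deadweight loss = ½ · (79.4 - 31) · (306 - 174) = ½ · 48.4 · 132 = 3194.4.

3194.4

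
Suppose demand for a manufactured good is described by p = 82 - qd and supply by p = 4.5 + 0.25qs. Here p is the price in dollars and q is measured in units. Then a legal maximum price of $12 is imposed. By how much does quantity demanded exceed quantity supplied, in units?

40

Rearranging demand gives qd = 82 - p; rearranging supply gives qs = 4p - 18. Setting quantity demanded equal to quantity supplied, 82 - p = 4p - 18, gives p* = 20 and q* = 62.
Since 12 < 20, the ceiling is binding.
At p = 12: qd = 82 - 12 = 70 and qs = 4·12 - 18 = 30.
Shortage = qd - qs = 70 - 30 = 40.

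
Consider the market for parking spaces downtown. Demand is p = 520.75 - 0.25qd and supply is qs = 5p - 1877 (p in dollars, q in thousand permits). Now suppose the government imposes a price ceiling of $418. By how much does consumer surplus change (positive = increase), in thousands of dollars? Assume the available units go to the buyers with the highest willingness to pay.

3173.5

Rearranging demand gives qd = 2083 - 4p. Without the control the market clears where 2083 - 4p = 5p - 1877, i.e. p* = 440 and q* = 323.
Since 418 < 440, the ceiling is binding.
At p = 418: qd = 2083 - 4·418 = 411 and qs = 5·418 - 1877 = 213.
Consumer surplus without the control is ½ · (520.75 - 440) · 323 = 13041.125.
With the ceiling, 213 units are sold at 418 (assume they go to the highest-value buyers). The demand price at q = 213 is 467.5, so CS = ½ · [(520.75 - 418) + (467.5 - 418)] · 213 = 16214.625.
Change in consumer surplus = 16214.625 - 13041.125 = 3173.5.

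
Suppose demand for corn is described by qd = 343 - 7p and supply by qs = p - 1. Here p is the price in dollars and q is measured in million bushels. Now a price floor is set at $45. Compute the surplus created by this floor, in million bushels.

Setting quantity demanded equal to quantity supplied, 343 - 7p = p - 1, gives p* = 43 and q* = 42.
Since 45 > 43, the floor is binding.
At p = 45: qd = 343 - 7·45 = 28 and qs = 45 - 1 = 44.
Surplus = qs - qd = 44 - 28 = 16.

16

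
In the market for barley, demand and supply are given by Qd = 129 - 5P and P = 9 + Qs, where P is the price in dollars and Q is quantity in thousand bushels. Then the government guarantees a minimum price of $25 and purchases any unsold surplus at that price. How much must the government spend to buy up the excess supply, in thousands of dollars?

300

Rearranging supply gives Qs = P - 9. In a free market, 129 - 5P = P - 9 gives the equilibrium P* = 23, Q* = 14.
Because the floor (25) lies above the market-clearing price, it is binding.
At P = 25: Qd = 129 - 5·25 = 4 and Qs = 25 - 9 = 16.
Surplus = Qs - Qd = 12.
Government expenditure = surplus × support price = 12 × 25 = 300.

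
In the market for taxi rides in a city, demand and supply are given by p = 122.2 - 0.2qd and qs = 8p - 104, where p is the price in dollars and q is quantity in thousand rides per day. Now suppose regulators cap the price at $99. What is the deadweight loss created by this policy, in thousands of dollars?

Rearranging demand gives qd = 611 - 5p. Equilibrium: 611 - 5p = 8p - 104, so 715 = 13p and p* = 55, q* = 336.
Since 99 is above p* = 55, the ceiling does not bind and the free-market outcome prevails.
Since the control does not bind, no trades are prevented and deadweight loss is zero.

0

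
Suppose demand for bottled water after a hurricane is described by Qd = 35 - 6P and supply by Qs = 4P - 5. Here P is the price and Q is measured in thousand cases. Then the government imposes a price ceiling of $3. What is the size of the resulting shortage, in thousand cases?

10

Without the control the market clears where 35 - 6P = 4P - 5, i.e. P* = 4 and Q* = 11.
The ceiling of 3 is below the equilibrium price 4, so it binds.
At P = 3: Qd = 35 - 6·3 = 17 and Qs = 4·3 - 5 = 7.
Shortage = Qd - Qs = 17 - 7 = 10.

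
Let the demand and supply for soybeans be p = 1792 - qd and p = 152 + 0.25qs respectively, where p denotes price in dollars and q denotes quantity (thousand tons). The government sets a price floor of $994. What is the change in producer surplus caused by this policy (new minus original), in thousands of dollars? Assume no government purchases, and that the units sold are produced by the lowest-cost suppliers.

Rearranging demand gives qd = 1792 - p; rearranging supply gives qs = 4p - 608. In a free market, 1792 - p = 4p - 608 gives the equilibrium p* = 480, q* = 1312.
The floor of 994 is above the equilibrium price 480, so it binds.
At p = 994: qd = 1792 - 994 = 798 and qs = 4·994 - 608 = 3368.
Producer surplus without the control is ½ · (480 - 152) · 1312 = 215168.
With the floor, 798 units are sold at 994. The supply price at q = 798 is 351.5, so PS = ½ · [(994 - 152) + (994 - 351.5)] · 798 = 592315.5.
Change in producer surplus = 592315.5 - 215168 = 377147.5.

377147.5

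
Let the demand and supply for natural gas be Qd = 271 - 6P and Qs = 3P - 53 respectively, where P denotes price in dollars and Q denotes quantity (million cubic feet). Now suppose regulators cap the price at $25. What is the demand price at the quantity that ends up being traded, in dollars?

Without the control the market clears where 271 - 6P = 3P - 53, i.e. P* = 36 and Q* = 55.
Since 25 < 36, the ceiling is binding.
At P = 25: Qd = 271 - 6·25 = 121 and Qs = 3·25 - 53 = 22.
Only 22 units reach the market. On the demand curve, the marginal buyer's willingness to pay at Q = 22 is (271 - 22)/6 = 41.5.

41.5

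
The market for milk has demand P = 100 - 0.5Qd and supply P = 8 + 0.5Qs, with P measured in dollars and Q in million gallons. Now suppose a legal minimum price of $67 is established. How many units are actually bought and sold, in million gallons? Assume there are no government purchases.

Rearranging demand gives Qd = 200 - 2P; rearranging supply gives Qs = 2P - 16. Setting quantity demanded equal to quantity supplied, 200 - 2P = 2P - 16, gives P* = 54 and Q* = 92.
Since 67 > 54, the floor is binding.
At P = 67: Qd = 200 - 2·67 = 66 and Qs = 2·67 - 16 = 118.
The quantity actually transacted is the short side, demand: 66.

66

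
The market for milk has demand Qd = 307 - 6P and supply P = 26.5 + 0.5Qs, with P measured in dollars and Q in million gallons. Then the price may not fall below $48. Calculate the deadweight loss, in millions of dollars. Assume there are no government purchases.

108

Rearranging supply gives Qs = 2P - 53. Without the control the market clears where 307 - 6P = 2P - 53, i.e. P* = 45 and Q* = 37.
The floor of 48 is above the equilibrium price 45, so it binds.
At P = 48: Qd = 307 - 6·48 = 19 and Qs = 2·48 - 53 = 43.
Quantity traded falls to 19. At Q = 19 the demand price is (307 - 19)/6 = 48 and the supply price is (53 + 19)/2 = 36.
Deadweight loss = ½ · (48 - 36) · (37 - 19) = ½ · 12 · 18 = 108.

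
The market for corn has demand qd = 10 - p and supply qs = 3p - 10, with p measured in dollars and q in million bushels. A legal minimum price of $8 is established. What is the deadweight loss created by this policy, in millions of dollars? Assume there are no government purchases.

Equilibrium: 10 - p = 3p - 10, so 20 = 4p and p* = 5, q* = 5.
The floor of 8 is above the equilibrium price 5, so it binds.
At p = 8: qd = 10 - 8 = 2 and qs = 3·8 - 10 = 14.
Quantity traded falls to 2. At q = 2 the demand price is 10 - 2 = 8 and the supply price is (10 + 2)/3 = 4.
Deadweight loss = ½ · (8 - 4) · (5 - 2) = ½ · 4 · 3 = 6.

6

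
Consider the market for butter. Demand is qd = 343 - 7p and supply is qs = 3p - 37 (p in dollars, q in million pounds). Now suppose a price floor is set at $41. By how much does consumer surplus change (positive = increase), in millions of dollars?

Equilibrium: 343 - 7p = 3p - 37, so 380 = 10p and p* = 38, q* = 77.
The floor of 41 is above the equilibrium price 38, so it binds.
At p = 41: qd = 343 - 7·41 = 56 and qs = 3·41 - 37 = 86.
Consumer surplus without the control is ½ · (49 - 38) · 77 = 423.5.
With the floor, consumers buy 56 units at 41, so CS = ½ · (49 - 41) · 56 = 224.
Change in consumer surplus = 224 - 423.5 = -199.5.

-199.5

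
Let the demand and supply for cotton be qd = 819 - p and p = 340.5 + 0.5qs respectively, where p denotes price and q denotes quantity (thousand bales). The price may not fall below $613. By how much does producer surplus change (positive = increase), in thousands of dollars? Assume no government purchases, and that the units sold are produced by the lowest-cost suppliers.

20085.75

Rearranging supply gives qs = 2p - 681. Setting quantity demanded equal to quantity supplied, 819 - p = 2p - 681, gives p* = 500 and q* = 319.
The floor of 613 is above the equilibrium price 500, so it binds.
At p = 613: qd = 819 - 613 = 206 and qs = 2·613 - 681 = 545.
Producer surplus without the control is ½ · (500 - 340.5) · 319 = 25440.25.
With the floor, 206 units are sold at 613. The supply price at q = 206 is 443.5, so PS = ½ · [(613 - 340.5) + (613 - 443.5)] · 206 = 45526.
Change in producer surplus = 45526 - 25440.25 = 20085.75.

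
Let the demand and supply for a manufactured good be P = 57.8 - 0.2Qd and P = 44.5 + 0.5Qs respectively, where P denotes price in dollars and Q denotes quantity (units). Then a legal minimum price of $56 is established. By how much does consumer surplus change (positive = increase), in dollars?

Rearranging demand gives Qd = 289 - 5P; rearranging supply gives Qs = 2P - 89. In a free market, 289 - 5P = 2P - 89 gives the equilibrium P* = 54, Q* = 19.
The floor of 56 is above the equilibrium price 54, so it binds.
At P = 56: Qd = 289 - 5·56 = 9 and Qs = 2·56 - 89 = 23.
Consumer surplus without the control is ½ · (57.8 - 54) · 19 = 36.1.
With the floor, consumers buy 9 units at 56, so CS = ½ · (57.8 - 56) · 9 = 8.1.
Change in consumer surplus = 8.1 - 36.1 = -28.

-28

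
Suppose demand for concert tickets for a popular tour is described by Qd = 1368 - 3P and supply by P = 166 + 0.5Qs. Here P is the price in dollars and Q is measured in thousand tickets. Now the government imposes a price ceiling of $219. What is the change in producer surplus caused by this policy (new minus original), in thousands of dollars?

-27467

Rearranging supply gives Qs = 2P - 332. In a free market, 1368 - 3P = 2P - 332 gives the equilibrium P* = 340, Q* = 348.
The ceiling of 219 is below the equilibrium price 340, so it binds.
At P = 219: Qd = 1368 - 3·219 = 711 and Qs = 2·219 - 332 = 106.
Producer surplus without the control is ½ · (340 - 166) · 348 = 30276.
With the ceiling, producers sell 106 units at 219, so PS = ½ · (219 - 166) · 106 = 2809.
Change in producer surplus = 2809 - 30276 = -27467.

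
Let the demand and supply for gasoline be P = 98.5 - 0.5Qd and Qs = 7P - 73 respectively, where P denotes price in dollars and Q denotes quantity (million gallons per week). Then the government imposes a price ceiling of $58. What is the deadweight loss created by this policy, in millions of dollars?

Rearranging demand gives Qd = 197 - 2P. Without the control the market clears where 197 - 2P = 7P - 73, i.e. P* = 30 and Q* = 137.
Since 58 is above P* = 30, the ceiling does not bind and the free-market outcome prevails.
Since the control does not bind, no trades are prevented and deadweight loss is zero.

0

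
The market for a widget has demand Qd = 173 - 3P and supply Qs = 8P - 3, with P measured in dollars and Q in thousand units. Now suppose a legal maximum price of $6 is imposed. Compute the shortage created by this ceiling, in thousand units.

Without the control the market clears where 173 - 3P = 8P - 3, i.e. P* = 16 and Q* = 125.
Because the ceiling (6) lies below the market-clearing price, it is binding.
At P = 6: Qd = 173 - 3·6 = 155 and Qs = 8·6 - 3 = 45.
Shortage = Qd - Qs = 155 - 45 = 110.

110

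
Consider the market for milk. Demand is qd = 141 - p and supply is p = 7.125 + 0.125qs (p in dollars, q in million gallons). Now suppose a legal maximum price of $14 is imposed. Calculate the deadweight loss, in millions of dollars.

Rearranging supply gives qs = 8p - 57. Setting quantity demanded equal to quantity supplied, 141 - p = 8p - 57, gives p* = 22 and q* = 119.
Because the ceiling (14) lies below the market-clearing price, it is binding.
At p = 14: qd = 141 - 14 = 127 and qs = 8·14 - 57 = 55.
Quantity traded falls to 55. At q = 55 the demand price is 141 - 55 = 86 and the supply price is (57 + 55)/8 = 14.
Deadweight loss = ½ · (86 - 14) · (119 - 55) = ½ · 72 · 64 = 2304.

2304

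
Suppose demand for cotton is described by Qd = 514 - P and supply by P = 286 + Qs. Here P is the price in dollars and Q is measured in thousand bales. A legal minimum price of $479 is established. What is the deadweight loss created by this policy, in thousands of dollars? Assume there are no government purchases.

Rearranging supply gives Qs = P - 286. In a free market, 514 - P = P - 286 gives the equilibrium P* = 400, Q* = 114.
Because the floor (479) lies above the market-clearing price, it is binding.
At P = 479: Qd = 514 - 479 = 35 and Qs = 479 - 286 = 193.
Quantity traded falls to 35. At Q = 35 the demand price is 514 - 35 = 479 and the supply price is 286 + 35 = 321.
Deadweight loss = ½ · (479 - 321) · (114 - 35) = ½ · 158 · 79 = 6241.

6241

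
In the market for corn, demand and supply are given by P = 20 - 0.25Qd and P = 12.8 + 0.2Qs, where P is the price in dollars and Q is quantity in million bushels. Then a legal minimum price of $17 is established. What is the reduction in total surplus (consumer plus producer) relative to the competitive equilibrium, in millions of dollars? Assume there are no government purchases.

Rearranging demand gives Qd = 80 - 4P; rearranging supply gives Qs = 5P - 64. Setting quantity demanded equal to quantity supplied, 80 - 4P = 5P - 64, gives P* = 16 and Q* = 16.
Since 17 > 16, the floor is binding.
At P = 17: Qd = 80 - 4·17 = 12 and Qs = 5·17 - 64 = 21.
Quantity traded falls to 12. At Q = 12 the demand price is (80 - 12)/4 = 17 and the supply price is (64 + 12)/5 = 15.2.
Deadweight loss = ½ · (17 - 15.2) · (16 - 12) = ½ · 1.8 · 4 = 3.6.

3.6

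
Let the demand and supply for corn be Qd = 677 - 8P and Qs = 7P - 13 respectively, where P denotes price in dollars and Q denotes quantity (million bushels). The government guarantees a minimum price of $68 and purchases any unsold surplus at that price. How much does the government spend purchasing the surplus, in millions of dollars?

Without the control the market clears where 677 - 8P = 7P - 13, i.e. P* = 46 and Q* = 309.
Because the floor (68) lies above the market-clearing price, it is binding.
At P = 68: Qd = 677 - 8·68 = 133 and Qs = 7·68 - 13 = 463.
Surplus = Qs - Qd = 330.
Government expenditure = surplus × support price = 330 × 68 = 22440.

22440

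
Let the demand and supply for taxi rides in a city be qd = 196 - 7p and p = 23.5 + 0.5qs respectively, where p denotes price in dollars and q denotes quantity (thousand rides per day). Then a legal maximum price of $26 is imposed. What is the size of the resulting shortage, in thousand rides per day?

9

Rearranging supply gives qs = 2p - 47. Equilibrium: 196 - 7p = 2p - 47, so 243 = 9p and p* = 27, q* = 7.
The ceiling of 26 is below the equilibrium price 27, so it binds.
At p = 26: qd = 196 - 7·26 = 14 and qs = 2·26 - 47 = 5.
Shortage = qd - qs = 14 - 5 = 9.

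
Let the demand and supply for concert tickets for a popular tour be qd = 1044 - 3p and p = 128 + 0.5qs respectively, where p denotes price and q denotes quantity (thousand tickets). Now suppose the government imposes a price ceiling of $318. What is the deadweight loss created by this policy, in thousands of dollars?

0

Rearranging supply gives qs = 2p - 256. In a free market, 1044 - 3p = 2p - 256 gives the equilibrium p* = 260, q* = 264.
The ceiling of 318 is above the equilibrium price 260, so it is not binding; the market clears at p* = 260, q* = 264.
Since the control does not bind, no trades are prevented and deadweight loss is zero.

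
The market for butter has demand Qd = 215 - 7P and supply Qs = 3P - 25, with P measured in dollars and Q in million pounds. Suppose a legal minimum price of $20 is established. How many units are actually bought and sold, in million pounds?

47

In a free market, 215 - 7P = 3P - 25 gives the equilibrium P* = 24, Q* = 47.
Since 20 is below P* = 24, the floor does not bind and the free-market outcome prevails.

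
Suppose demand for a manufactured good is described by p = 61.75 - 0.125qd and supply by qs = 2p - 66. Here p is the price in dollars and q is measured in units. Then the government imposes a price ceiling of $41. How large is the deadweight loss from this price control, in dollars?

Rearranging demand gives qd = 494 - 8p. Equilibrium: 494 - 8p = 2p - 66, so 560 = 10p and p* = 56, q* = 46.
Since 41 < 56, the ceiling is binding.
At p = 41: qd = 494 - 8·41 = 166 and qs = 2·41 - 66 = 16.
Quantity traded falls to 16. At q = 16 the demand price is (494 - 16)/8 = 59.75 and the supply price is (66 + 16)/2 = 41.
Deadweight loss = ½ · (59.75 - 41) · (46 - 16) = ½ · 18.75 · 30 = 281.25.

281.25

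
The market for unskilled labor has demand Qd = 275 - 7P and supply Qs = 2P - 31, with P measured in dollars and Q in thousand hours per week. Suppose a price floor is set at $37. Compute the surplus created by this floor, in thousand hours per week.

Setting quantity demanded equal to quantity supplied, 275 - 7P = 2P - 31, gives P* = 34 and Q* = 37.
Since 37 > 34, the floor is binding.
At P = 37: Qd = 275 - 7·37 = 16 and Qs = 2·37 - 31 = 43.
Surplus = Qs - Qd = 43 - 16 = 27.

27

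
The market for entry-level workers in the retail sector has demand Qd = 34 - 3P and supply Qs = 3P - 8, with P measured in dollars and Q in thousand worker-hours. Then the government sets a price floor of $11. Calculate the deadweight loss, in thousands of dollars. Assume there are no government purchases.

Without the control the market clears where 34 - 3P = 3P - 8, i.e. P* = 7 and Q* = 13.
Because the floor (11) lies above the market-clearing price, it is binding.
At P = 11: Qd = 34 - 3·11 = 1 and Qs = 3·11 - 8 = 25.
Quantity traded falls to 1. At Q = 1 the demand price is (34 - 1)/3 = 11 and the supply price is (8 + 1)/3 = 3.
Deadweight loss = ½ · (11 - 3) · (13 - 1) = ½ · 8 · 12 = 48.

48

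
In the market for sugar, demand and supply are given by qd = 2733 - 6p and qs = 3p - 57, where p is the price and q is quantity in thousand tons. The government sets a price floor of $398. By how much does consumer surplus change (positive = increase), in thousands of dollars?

Setting quantity demanded equal to quantity supplied, 2733 - 6p = 3p - 57, gives p* = 310 and q* = 873.
Because the floor (398) lies above the market-clearing price, it is binding.
At p = 398: qd = 2733 - 6·398 = 345 and qs = 3·398 - 57 = 1137.
Consumer surplus without the control is ½ · (455.5 - 310) · 873 = 63510.75.
With the floor, consumers buy 345 units at 398, so CS = ½ · (455.5 - 398) · 345 = 9918.75.
Change in consumer surplus = 9918.75 - 63510.75 = -53592.

-53592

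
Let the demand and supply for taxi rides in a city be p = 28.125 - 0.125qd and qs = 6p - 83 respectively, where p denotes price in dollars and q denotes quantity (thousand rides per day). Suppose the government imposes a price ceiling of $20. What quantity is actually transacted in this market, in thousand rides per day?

Rearranging demand gives qd = 225 - 8p. Equilibrium: 225 - 8p = 6p - 83, so 308 = 14p and p* = 22, q* = 49.
Because the ceiling (20) lies below the market-clearing price, it is binding.
At p = 20: qd = 225 - 8·20 = 65 and qs = 6·20 - 83 = 37.
The quantity actually transacted is the short side, supply: 37.

37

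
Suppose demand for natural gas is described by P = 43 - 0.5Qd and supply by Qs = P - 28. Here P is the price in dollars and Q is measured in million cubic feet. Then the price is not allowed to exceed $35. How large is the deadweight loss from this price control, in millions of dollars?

Rearranging demand gives Qd = 86 - 2P. In a free market, 86 - 2P = P - 28 gives the equilibrium P* = 38, Q* = 10.
Since 35 < 38, the ceiling is binding.
At P = 35: Qd = 86 - 2·35 = 16 and Qs = 35 - 28 = 7.
Quantity traded falls to 7. At Q = 7 the demand price is (86 - 7)/2 = 39.5 and the supply price is 28 + 7 = 35.
Deadweight loss = ½ · (39.5 - 35) · (10 - 7) = ½ · 4.5 · 3 = 6.75.

6.75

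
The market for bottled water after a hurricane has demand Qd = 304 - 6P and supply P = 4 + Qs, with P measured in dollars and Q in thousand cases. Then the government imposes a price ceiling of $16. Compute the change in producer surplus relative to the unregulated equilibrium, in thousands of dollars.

Rearranging supply gives Qs = P - 4. Equilibrium: 304 - 6P = P - 4, so 308 = 7P and P* = 44, Q* = 40.
Since 16 < 44, the ceiling is binding.
At P = 16: Qd = 304 - 6·16 = 208 and Qs = 16 - 4 = 12.
Producer surplus without the control is ½ · (44 - 4) · 40 = 800.
With the ceiling, producers sell 12 units at 16, so PS = ½ · (16 - 4) · 12 = 72.
Change in producer surplus = 72 - 800 = -728.

-728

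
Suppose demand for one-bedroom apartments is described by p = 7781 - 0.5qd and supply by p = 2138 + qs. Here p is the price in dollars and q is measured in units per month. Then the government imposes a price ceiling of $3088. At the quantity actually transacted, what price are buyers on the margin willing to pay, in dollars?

7306

Rearranging demand gives qd = 15562 - 2p; rearranging supply gives qs = p - 2138. In a free market, 15562 - 2p = p - 2138 gives the equilibrium p* = 5900, q* = 3762.
The ceiling of 3088 is below the equilibrium price 5900, so it binds.
At p = 3088: qd = 15562 - 2·3088 = 9386 and qs = 3088 - 2138 = 950.
Only 950 units reach the market. On the demand curve, the marginal buyer's willingness to pay at q = 950 is (15562 - 950)/2 = 7306.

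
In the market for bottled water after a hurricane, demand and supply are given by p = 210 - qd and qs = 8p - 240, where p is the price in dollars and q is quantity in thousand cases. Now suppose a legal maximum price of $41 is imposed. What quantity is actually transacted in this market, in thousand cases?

Rearranging demand gives qd = 210 - p. In a free market, 210 - p = 8p - 240 gives the equilibrium p* = 50, q* = 160.
Since 41 < 50, the ceiling is binding.
At p = 41: qd = 210 - 41 = 169 and qs = 8·41 - 240 = 88.
The quantity actually transacted is the short side, supply: 88.

88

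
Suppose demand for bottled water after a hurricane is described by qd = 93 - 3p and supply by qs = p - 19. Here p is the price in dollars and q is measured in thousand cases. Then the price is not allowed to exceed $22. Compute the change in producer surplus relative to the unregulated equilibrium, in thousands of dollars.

Equilibrium: 93 - 3p = p - 19, so 112 = 4p and p* = 28, q* = 9.
The ceiling of 22 is below the equilibrium price 28, so it binds.
At p = 22: qd = 93 - 3·22 = 27 and qs = 22 - 19 = 3.
Producer surplus without the control is ½ · (28 - 19) · 9 = 40.5.
With the ceiling, producers sell 3 units at 22, so PS = ½ · (22 - 19) · 3 = 4.5.
Change in producer surplus = 4.5 - 40.5 = -36.

-36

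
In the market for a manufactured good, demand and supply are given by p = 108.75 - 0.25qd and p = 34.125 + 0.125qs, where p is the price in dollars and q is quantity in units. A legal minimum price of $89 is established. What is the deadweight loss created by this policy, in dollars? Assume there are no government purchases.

2700

Rearranging demand gives qd = 435 - 4p; rearranging supply gives qs = 8p - 273. In a free market, 435 - 4p = 8p - 273 gives the equilibrium p* = 59, q* = 199.
Because the floor (89) lies above the market-clearing price, it is binding.
At p = 89: qd = 435 - 4·89 = 79 and qs = 8·89 - 273 = 439.
Quantity traded falls to 79. At q = 79 the demand price is (435 - 79)/4 = 89 and the supply price is (273 + 79)/8 = 44.
Deadweight loss = ½ · (89 - 44) · (199 - 79) = ½ · 45 · 120 = 2700.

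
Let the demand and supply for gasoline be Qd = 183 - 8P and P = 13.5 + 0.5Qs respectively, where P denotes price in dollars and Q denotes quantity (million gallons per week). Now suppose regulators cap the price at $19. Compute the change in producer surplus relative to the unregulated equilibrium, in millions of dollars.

Rearranging supply gives Qs = 2P - 27. Setting quantity demanded equal to quantity supplied, 183 - 8P = 2P - 27, gives P* = 21 and Q* = 15.
The ceiling of 19 is below the equilibrium price 21, so it binds.
At P = 19: Qd = 183 - 8·19 = 31 and Qs = 2·19 - 27 = 11.
Producer surplus without the control is ½ · (21 - 13.5) · 15 = 56.25.
With the ceiling, producers sell 11 units at 19, so PS = ½ · (19 - 13.5) · 11 = 30.25.
Change in producer surplus = 30.25 - 56.25 = -26.

-26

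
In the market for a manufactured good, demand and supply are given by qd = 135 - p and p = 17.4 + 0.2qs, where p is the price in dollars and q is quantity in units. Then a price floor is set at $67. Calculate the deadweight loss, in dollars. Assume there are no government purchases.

540

Rearranging supply gives qs = 5p - 87. Without the control the market clears where 135 - p = 5p - 87, i.e. p* = 37 and q* = 98.
Because the floor (67) lies above the market-clearing price, it is binding.
At p = 67: qd = 135 - 67 = 68 and qs = 5·67 - 87 = 248.
Quantity traded falls to 68. At q = 68 the demand price is 135 - 68 = 67 and the supply price is (87 + 68)/5 = 31.
Deadweight loss = ½ · (67 - 31) · (98 - 68) = ½ · 36 · 30 = 540.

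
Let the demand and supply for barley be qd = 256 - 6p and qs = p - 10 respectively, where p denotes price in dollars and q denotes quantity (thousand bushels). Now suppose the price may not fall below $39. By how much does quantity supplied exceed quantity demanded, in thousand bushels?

In a free market, 256 - 6p = p - 10 gives the equilibrium p* = 38, q* = 28.
The floor of 39 is above the equilibrium price 38, so it binds.
At p = 39: qd = 256 - 6·39 = 22 and qs = 39 - 10 = 29.
Surplus = qs - qd = 29 - 22 = 7.

7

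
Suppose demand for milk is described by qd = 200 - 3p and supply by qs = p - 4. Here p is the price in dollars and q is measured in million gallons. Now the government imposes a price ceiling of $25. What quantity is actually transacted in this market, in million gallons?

Without the control the market clears where 200 - 3p = p - 4, i.e. p* = 51 and q* = 47.
Since 25 < 51, the ceiling is binding.
At p = 25: qd = 200 - 3·25 = 125 and qs = 25 - 4 = 21.
The quantity actually transacted is the short side, supply: 21.

21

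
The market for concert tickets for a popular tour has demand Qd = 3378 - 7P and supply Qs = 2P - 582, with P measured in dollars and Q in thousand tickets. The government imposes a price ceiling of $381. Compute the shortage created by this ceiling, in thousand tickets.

In a free market, 3378 - 7P = 2P - 582 gives the equilibrium P* = 440, Q* = 298.
Since 381 < 440, the ceiling is binding.
At P = 381: Qd = 3378 - 7·381 = 711 and Qs = 2·381 - 582 = 180.
Shortage = Qd - Qs = 711 - 180 = 531.

531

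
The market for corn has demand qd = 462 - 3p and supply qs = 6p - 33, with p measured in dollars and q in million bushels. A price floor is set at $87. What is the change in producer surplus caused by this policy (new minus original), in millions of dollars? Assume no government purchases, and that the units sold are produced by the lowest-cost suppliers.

In a free market, 462 - 3p = 6p - 33 gives the equilibrium p* = 55, q* = 297.
Since 87 > 55, the floor is binding.
At p = 87: qd = 462 - 3·87 = 201 and qs = 6·87 - 33 = 489.
Producer surplus without the control is ½ · (55 - 5.5) · 297 = 7350.75.
With the floor, 201 units are sold at 87. The supply price at q = 201 is 39, so PS = ½ · [(87 - 5.5) + (87 - 39)] · 201 = 13014.75.
Change in producer surplus = 13014.75 - 7350.75 = 5664.

5664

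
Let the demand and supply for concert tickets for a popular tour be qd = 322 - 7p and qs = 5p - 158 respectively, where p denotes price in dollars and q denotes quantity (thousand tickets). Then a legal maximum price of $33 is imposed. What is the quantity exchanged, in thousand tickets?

Without the control the market clears where 322 - 7p = 5p - 158, i.e. p* = 40 and q* = 42.
Since 33 < 40, the ceiling is binding.
At p = 33: qd = 322 - 7·33 = 91 and qs = 5·33 - 158 = 7.
The quantity actually transacted is the short side, supply: 7.

7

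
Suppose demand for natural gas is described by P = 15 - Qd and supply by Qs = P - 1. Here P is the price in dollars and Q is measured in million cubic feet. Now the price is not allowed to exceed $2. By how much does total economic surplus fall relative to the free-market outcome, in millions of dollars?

36

Rearranging demand gives Qd = 15 - P. In a free market, 15 - P = P - 1 gives the equilibrium P* = 8, Q* = 7.
Because the ceiling (2) lies below the market-clearing price, it is binding.
At P = 2: Qd = 15 - 2 = 13 and Qs = 2 - 1 = 1.
Quantity traded falls to 1. At Q = 1 the demand price is 15 - 1 = 14 and the supply price is 1 + 1 = 2.
Deadweight loss = ½ · (14 - 2) · (7 - 1) = ½ · 12 · 6 = 36.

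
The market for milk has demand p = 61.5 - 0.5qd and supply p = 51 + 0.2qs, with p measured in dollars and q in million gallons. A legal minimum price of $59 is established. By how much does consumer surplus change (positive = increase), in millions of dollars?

Rearranging demand gives qd = 123 - 2p; rearranging supply gives qs = 5p - 255. Equilibrium: 123 - 2p = 5p - 255, so 378 = 7p and p* = 54, q* = 15.
Since 59 > 54, the floor is binding.
At p = 59: qd = 123 - 2·59 = 5 and qs = 5·59 - 255 = 40.
Consumer surplus without the control is ½ · (61.5 - 54) · 15 = 56.25.
With the floor, consumers buy 5 units at 59, so CS = ½ · (61.5 - 59) · 5 = 6.25.
Change in consumer surplus = 6.25 - 56.25 = -50.

-50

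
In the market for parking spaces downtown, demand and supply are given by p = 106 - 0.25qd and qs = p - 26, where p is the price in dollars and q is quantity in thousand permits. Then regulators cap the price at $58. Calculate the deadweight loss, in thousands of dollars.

Rearranging demand gives qd = 424 - 4p. Setting quantity demanded equal to quantity supplied, 424 - 4p = p - 26, gives p* = 90 and q* = 64.
Because the ceiling (58) lies below the market-clearing price, it is binding.
At p = 58: qd = 424 - 4·58 = 192 and qs = 58 - 26 = 32.
Quantity traded falls to 32. At q = 32 the demand price is (424 - 32)/4 = 98 and the supply price is 26 + 32 = 58.
Deadweight loss = ½ · (98 - 58) · (64 - 32) = ½ · 40 · 32 = 640.

640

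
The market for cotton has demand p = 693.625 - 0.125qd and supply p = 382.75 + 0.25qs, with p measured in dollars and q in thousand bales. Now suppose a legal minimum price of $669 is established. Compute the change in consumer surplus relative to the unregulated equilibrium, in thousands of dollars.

Rearranging demand gives qd = 5549 - 8p; rearranging supply gives qs = 4p - 1531. In a free market, 5549 - 8p = 4p - 1531 gives the equilibrium p* = 590, q* = 829.
The floor of 669 is above the equilibrium price 590, so it binds.
At p = 669: qd = 5549 - 8·669 = 197 and qs = 4·669 - 1531 = 1145.
Consumer surplus without the control is ½ · (693.625 - 590) · 829 = 42952.5625.
With the floor, consumers buy 197 units at 669, so CS = ½ · (693.625 - 669) · 197 = 2425.5625.
Change in consumer surplus = 2425.5625 - 42952.5625 = -40527.

-40527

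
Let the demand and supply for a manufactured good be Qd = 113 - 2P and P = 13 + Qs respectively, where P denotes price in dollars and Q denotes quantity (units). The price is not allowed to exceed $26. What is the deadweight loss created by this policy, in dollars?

Rearranging supply gives Qs = P - 13. Equilibrium: 113 - 2P = P - 13, so 126 = 3P and P* = 42, Q* = 29.
Because the ceiling (26) lies below the market-clearing price, it is binding.
At P = 26: Qd = 113 - 2·26 = 61 and Qs = 26 - 13 = 13.
Quantity traded falls to 13. At Q = 13 the demand price is (113 - 13)/2 = 50 and the supply price is 13 + 13 = 26.
Deadweight loss = ½ · (50 - 26) · (29 - 13) = ½ · 24 · 16 = 192.

192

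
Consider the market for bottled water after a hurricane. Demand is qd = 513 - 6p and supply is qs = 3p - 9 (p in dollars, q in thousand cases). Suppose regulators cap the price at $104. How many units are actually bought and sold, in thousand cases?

165

In a free market, 513 - 6p = 3p - 9 gives the equilibrium p* = 58, q* = 165.
The ceiling of 104 is above the equilibrium price 58, so it is not binding; the market clears at p* = 58, q* = 165.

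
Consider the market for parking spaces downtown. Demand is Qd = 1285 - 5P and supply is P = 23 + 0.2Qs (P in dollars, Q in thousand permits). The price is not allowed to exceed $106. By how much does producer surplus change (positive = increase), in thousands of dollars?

Rearranging supply gives Qs = 5P - 115. In a free market, 1285 - 5P = 5P - 115 gives the equilibrium P* = 140, Q* = 585.
The ceiling of 106 is below the equilibrium price 140, so it binds.
At P = 106: Qd = 1285 - 5·106 = 755 and Qs = 5·106 - 115 = 415.
Producer surplus without the control is ½ · (140 - 23) · 585 = 34222.5.
With the ceiling, producers sell 415 units at 106, so PS = ½ · (106 - 23) · 415 = 17222.5.
Change in producer surplus = 17222.5 - 34222.5 = -17000.

-17000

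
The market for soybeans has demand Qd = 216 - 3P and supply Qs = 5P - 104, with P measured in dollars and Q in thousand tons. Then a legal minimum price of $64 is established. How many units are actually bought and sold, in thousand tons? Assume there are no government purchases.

In a free market, 216 - 3P = 5P - 104 gives the equilibrium P* = 40, Q* = 96.
The floor of 64 is above the equilibrium price 40, so it binds.
At P = 64: Qd = 216 - 3·64 = 24 and Qs = 5·64 - 104 = 216.
The quantity actually transacted is the short side, demand: 24.

24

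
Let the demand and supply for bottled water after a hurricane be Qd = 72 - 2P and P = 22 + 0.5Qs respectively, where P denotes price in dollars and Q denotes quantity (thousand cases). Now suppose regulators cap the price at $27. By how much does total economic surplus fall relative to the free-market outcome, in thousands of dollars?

Rearranging supply gives Qs = 2P - 44. In a free market, 72 - 2P = 2P - 44 gives the equilibrium P* = 29, Q* = 14.
Because the ceiling (27) lies below the market-clearing price, it is binding.
At P = 27: Qd = 72 - 2·27 = 18 and Qs = 2·27 - 44 = 10.
Quantity traded falls to 10. At Q = 10 the demand price is (72 - 10)/2 = 31 and the supply price is (44 + 10)/2 = 27.
Deadweight loss = ½ · (31 - 27) · (14 - 10) = ½ · 4 · 4 = 8.

8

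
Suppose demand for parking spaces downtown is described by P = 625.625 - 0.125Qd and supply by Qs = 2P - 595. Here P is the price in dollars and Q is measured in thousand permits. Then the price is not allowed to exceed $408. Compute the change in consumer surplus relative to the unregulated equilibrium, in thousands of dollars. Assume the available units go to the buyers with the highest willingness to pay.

27816

Rearranging demand gives Qd = 5005 - 8P. Setting quantity demanded equal to quantity supplied, 5005 - 8P = 2P - 595, gives P* = 560 and Q* = 525.
Since 408 < 560, the ceiling is binding.
At P = 408: Qd = 5005 - 8·408 = 1741 and Qs = 2·408 - 595 = 221.
Consumer surplus without the control is ½ · (625.625 - 560) · 525 = 17226.5625.
With the ceiling, 221 units are sold at 408 (assume they go to the highest-value buyers). The demand price at Q = 221 is 598, so CS = ½ · [(625.625 - 408) + (598 - 408)] · 221 = 45042.5625.
Change in consumer surplus = 45042.5625 - 17226.5625 = 27816.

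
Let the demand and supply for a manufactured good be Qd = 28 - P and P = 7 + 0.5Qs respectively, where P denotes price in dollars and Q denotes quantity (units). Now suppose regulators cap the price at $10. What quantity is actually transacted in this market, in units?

Rearranging supply gives Qs = 2P - 14. Equilibrium: 28 - P = 2P - 14, so 42 = 3P and P* = 14, Q* = 14.
The ceiling of 10 is below the equilibrium price 14, so it binds.
At P = 10: Qd = 28 - 10 = 18 and Qs = 2·10 - 14 = 6.
The quantity actually transacted is the short side, supply: 6.

6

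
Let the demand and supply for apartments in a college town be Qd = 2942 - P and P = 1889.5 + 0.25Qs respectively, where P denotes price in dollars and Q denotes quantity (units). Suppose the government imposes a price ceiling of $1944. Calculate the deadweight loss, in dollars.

243360

Rearranging supply gives Qs = 4P - 7558. Setting quantity demanded equal to quantity supplied, 2942 - P = 4P - 7558, gives P* = 2100 and Q* = 842.
The ceiling of 1944 is below the equilibrium price 2100, so it binds.
At P = 1944: Qd = 2942 - 1944 = 998 and Qs = 4·1944 - 7558 = 218.
Quantity traded falls to 218. At Q = 218 the demand price is 2942 - 218 = 2724 and the supply price is (7558 + 218)/4 = 1944.
Deadweight loss = ½ · (2724 - 1944) · (842 - 218) = ½ · 780 · 624 = 243360.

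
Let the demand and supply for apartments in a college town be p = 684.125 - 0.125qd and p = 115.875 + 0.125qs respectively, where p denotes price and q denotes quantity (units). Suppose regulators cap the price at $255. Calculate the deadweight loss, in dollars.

Rearranging demand gives qd = 5473 - 8p; rearranging supply gives qs = 8p - 927. Equilibrium: 5473 - 8p = 8p - 927, so 6400 = 16p and p* = 400, q* = 2273.
Because the ceiling (255) lies below the market-clearing price, it is binding.
At p = 255: qd = 5473 - 8·255 = 3433 and qs = 8·255 - 927 = 1113.
Quantity traded falls to 1113. At q = 1113 the demand price is (5473 - 1113)/8 = 545 and the supply price is (927 + 1113)/8 = 255.
Deadweight loss = ½ · (545 - 255) · (2273 - 1113) = ½ · 290 · 1160 = 168200.

168200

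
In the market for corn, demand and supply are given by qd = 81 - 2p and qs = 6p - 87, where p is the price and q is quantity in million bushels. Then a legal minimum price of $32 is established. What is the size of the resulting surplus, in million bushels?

Setting quantity demanded equal to quantity supplied, 81 - 2p = 6p - 87, gives p* = 21 and q* = 39.
Because the floor (32) lies above the market-clearing price, it is binding.
At p = 32: qd = 81 - 2·32 = 17 and qs = 6·32 - 87 = 105.
Surplus = qs - qd = 105 - 17 = 88.

88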